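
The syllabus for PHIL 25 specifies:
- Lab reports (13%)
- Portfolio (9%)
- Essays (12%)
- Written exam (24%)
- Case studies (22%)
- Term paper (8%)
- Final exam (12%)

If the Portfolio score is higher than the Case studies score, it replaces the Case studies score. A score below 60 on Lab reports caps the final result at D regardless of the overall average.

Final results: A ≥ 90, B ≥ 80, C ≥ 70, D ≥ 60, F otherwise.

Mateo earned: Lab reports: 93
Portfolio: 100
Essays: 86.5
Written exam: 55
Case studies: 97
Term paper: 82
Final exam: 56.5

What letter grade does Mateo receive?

B

Portfolio (100) > Case studies (97), so Case studies counts as 100.
Lab reports score 93 ≥ 60: minimum met.
Weighted total:
  Lab reports 93 × 0.13 = 12.09
  Portfolio 100 × 0.09 = 9
  Essays 86.5 × 0.12 = 10.38
  Written exam 55 × 0.24 = 13.2
  Case studies 100 × 0.22 = 22
  Term paper 82 × 0.08 = 6.56
  Final exam 56.5 × 0.12 = 6.78
Sum = 80.01
80.01 is ≥ 80 and < 90 → B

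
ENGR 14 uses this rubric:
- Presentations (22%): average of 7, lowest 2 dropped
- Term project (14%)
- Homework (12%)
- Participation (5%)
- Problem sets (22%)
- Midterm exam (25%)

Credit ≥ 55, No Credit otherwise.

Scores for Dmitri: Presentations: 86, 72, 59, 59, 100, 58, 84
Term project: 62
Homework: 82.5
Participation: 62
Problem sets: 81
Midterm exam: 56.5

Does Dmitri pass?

Credit

Presentations: drop 58, 59 → average of remaining 5 = 401/5 = 80.2
Weighted total:
  Presentations 80.2 × 0.22 = 17.644
  Term project 62 × 0.14 = 8.68
  Homework 82.5 × 0.12 = 9.9
  Participation 62 × 0.05 = 3.1
  Problem sets 81 × 0.22 = 17.82
  Midterm exam 56.5 × 0.25 = 14.125
Sum = 71.269
71.269 ≥ 55 → Credit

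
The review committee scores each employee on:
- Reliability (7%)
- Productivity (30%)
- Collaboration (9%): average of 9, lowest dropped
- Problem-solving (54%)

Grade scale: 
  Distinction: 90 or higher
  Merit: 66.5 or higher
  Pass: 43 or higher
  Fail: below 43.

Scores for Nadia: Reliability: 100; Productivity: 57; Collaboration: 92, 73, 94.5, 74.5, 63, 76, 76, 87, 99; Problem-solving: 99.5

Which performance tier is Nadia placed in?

Merit

Collaboration: drop 63 → average of remaining 8 = 672/8 = 84
Weighted total:
  Reliability 100 × 0.07 = 7
  Productivity 57 × 0.3 = 17.1
  Collaboration 84 × 0.09 = 7.56
  Problem-solving 99.5 × 0.54 = 53.73
Sum = 85.39
85.39 is ≥ 66.5 and < 90 → Merit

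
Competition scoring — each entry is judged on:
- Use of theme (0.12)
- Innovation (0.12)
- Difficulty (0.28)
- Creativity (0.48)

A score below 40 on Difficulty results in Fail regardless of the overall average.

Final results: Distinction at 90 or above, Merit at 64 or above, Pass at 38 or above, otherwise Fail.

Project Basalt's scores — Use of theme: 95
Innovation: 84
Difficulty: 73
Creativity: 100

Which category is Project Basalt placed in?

Difficulty score 73 ≥ 40: minimum met.
Weighted total:
  Use of theme 95 × 0.12 = 11.4
  Innovation 84 × 0.12 = 10.08
  Difficulty 73 × 0.28 = 20.44
  Creativity 100 × 0.48 = 48
Sum = 89.92
89.92 is ≥ 64 and < 90 → Merit

Merit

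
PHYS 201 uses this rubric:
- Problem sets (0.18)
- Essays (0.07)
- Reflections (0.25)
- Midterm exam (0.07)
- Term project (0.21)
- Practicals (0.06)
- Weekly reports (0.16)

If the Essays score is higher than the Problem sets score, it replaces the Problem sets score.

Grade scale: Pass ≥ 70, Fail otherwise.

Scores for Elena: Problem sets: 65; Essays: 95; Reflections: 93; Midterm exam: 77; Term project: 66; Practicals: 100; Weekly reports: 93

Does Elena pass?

Pass

Essays (95) > Problem sets (65), so Problem sets counts as 95.
Weighted total:
  Problem sets 95 × 0.18 = 17.1
  Essays 95 × 0.07 = 6.65
  Reflections 93 × 0.25 = 23.25
  Midterm exam 77 × 0.07 = 5.39
  Term project 66 × 0.21 = 13.86
  Practicals 100 × 0.06 = 6
  Weekly reports 93 × 0.16 = 14.88
Sum = 87.13
87.13 ≥ 70 → Pass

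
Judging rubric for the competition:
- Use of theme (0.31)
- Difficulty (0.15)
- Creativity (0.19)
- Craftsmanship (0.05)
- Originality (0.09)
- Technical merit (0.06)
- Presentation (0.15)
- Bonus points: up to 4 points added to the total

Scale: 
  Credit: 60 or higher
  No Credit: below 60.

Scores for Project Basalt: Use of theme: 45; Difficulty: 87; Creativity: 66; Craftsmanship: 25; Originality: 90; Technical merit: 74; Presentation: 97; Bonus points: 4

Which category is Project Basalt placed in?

Credit

Weighted total:
  Use of theme 45 × 0.31 = 13.95
  Difficulty 87 × 0.15 = 13.05
  Creativity 66 × 0.19 = 12.54
  Craftsmanship 25 × 0.05 = 1.25
  Originality 90 × 0.09 = 8.1
  Technical merit 74 × 0.06 = 4.44
  Presentation 97 × 0.15 = 14.55
Sum = 67.88
Bonus points: 67.88 + 4 = 71.88
71.88 ≥ 60 → Credit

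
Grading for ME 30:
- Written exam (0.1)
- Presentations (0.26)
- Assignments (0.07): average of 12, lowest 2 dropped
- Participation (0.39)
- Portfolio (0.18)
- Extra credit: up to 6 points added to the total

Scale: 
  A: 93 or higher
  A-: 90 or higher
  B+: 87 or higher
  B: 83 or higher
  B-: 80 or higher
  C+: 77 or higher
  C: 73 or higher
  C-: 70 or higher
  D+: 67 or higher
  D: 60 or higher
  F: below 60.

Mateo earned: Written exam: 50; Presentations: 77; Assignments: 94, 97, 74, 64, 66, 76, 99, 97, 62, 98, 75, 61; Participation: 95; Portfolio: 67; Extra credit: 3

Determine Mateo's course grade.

Assignments: drop 61, 62 → average of remaining 10 = 840/10 = 84
Weighted total:
  Written exam 50 × 0.1 = 5
  Presentations 77 × 0.26 = 20.02
  Assignments 84 × 0.07 = 5.88
  Participation 95 × 0.39 = 37.05
  Portfolio 67 × 0.18 = 12.06
Sum = 80.01
Extra credit: 80.01 + 3 = 83.01
83.01 is ≥ 83 and < 87 → B

B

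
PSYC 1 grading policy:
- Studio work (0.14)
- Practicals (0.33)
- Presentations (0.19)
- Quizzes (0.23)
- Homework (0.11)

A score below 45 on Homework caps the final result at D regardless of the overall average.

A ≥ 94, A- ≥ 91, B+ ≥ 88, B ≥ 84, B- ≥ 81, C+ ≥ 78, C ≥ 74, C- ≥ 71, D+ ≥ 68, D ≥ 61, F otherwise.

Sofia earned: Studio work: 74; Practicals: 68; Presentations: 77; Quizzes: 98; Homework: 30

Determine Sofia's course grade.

Homework score 30 < 45: minimum not met.
Weighted total:
  Studio work 74 × 0.14 = 10.36
  Practicals 68 × 0.33 = 22.44
  Presentations 77 × 0.19 = 14.63
  Quizzes 98 × 0.23 = 22.54
  Homework 30 × 0.11 = 3.3
Sum = 73.27
73.27 would be C-; cap at D applies → D.

D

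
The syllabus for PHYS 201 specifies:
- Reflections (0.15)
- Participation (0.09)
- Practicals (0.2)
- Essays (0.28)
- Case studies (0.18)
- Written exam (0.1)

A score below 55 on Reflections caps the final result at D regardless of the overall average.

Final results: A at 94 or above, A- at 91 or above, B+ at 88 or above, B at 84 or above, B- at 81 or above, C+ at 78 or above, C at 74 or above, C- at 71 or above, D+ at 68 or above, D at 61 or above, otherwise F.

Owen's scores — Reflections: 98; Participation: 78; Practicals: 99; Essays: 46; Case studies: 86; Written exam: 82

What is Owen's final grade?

C+

Reflections score 98 ≥ 55: minimum met.
Weighted total:
  Reflections 98 × 0.15 = 14.7
  Participation 78 × 0.09 = 7.02
  Practicals 99 × 0.2 = 19.8
  Essays 46 × 0.28 = 12.88
  Case studies 86 × 0.18 = 15.48
  Written exam 82 × 0.1 = 8.2
Sum = 78.08
78.08 is ≥ 78 and < 81 → C+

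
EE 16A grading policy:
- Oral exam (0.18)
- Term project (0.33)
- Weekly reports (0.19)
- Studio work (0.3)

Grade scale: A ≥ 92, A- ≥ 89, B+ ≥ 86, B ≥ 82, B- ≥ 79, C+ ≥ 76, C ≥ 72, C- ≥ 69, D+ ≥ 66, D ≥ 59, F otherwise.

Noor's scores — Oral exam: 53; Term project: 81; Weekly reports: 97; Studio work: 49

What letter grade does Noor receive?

Weighted total:
  Oral exam 53 × 0.18 = 9.54
  Term project 81 × 0.33 = 26.73
  Weekly reports 97 × 0.19 = 18.43
  Studio work 49 × 0.3 = 14.7
Sum = 69.4
69.4 is ≥ 69 and < 72 → C-

C-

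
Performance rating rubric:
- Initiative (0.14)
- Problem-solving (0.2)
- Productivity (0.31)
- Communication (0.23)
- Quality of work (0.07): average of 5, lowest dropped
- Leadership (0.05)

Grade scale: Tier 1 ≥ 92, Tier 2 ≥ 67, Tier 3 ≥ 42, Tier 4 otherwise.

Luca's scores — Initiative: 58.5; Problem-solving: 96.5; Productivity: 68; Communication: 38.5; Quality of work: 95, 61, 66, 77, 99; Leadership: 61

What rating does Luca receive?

Tier 3

Quality of work: drop 61 → average of remaining 4 = 337/4 = 84.25
Weighted total:
  Initiative 58.5 × 0.14 = 8.19
  Problem-solving 96.5 × 0.2 = 19.3
  Productivity 68 × 0.31 = 21.08
  Communication 38.5 × 0.23 = 8.855
  Quality of work 84.25 × 0.07 = 5.8975
  Leadership 61 × 0.05 = 3.05
Sum = 66.3725
66.3725 is ≥ 42 and < 67 → Tier 3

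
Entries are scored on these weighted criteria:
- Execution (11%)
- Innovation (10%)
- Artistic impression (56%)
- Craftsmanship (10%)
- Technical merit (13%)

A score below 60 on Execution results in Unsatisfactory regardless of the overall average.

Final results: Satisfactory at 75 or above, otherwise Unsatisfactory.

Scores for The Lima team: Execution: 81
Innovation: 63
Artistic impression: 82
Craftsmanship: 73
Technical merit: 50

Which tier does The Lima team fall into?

Unsatisfactory

Execution score 81 ≥ 60: minimum met.
Weighted total:
  Execution 81 × 0.11 = 8.91
  Innovation 63 × 0.1 = 6.3
  Artistic impression 82 × 0.56 = 45.92
  Craftsmanship 73 × 0.1 = 7.3
  Technical merit 50 × 0.13 = 6.5
Sum = 74.93
74.93 < 75 → Unsatisfactory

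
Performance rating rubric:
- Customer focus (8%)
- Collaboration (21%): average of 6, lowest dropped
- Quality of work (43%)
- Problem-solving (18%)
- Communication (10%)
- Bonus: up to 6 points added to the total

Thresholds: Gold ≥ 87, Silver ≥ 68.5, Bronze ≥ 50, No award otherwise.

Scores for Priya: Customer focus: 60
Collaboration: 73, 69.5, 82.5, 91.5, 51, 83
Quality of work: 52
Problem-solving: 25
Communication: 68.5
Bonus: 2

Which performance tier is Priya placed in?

Collaboration: drop 51 → average of remaining 5 = 399.5/5 = 79.9
Weighted total:
  Customer focus 60 × 0.08 = 4.8
  Collaboration 79.9 × 0.21 = 16.779
  Quality of work 52 × 0.43 = 22.36
  Problem-solving 25 × 0.18 = 4.5
  Communication 68.5 × 0.1 = 6.85
Sum = 55.289
Bonus: 55.289 + 2 = 57.289
57.289 is ≥ 50 and < 68.5 → Bronze

Bronze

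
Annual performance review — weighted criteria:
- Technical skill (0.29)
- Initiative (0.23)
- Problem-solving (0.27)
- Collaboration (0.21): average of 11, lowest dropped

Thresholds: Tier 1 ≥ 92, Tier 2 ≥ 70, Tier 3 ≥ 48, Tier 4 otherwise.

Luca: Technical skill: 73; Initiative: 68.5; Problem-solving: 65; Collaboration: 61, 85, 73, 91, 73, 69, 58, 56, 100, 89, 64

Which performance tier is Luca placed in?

Tier 2

Collaboration: drop 56 → average of remaining 10 = 763/10 = 76.3
Weighted total:
  Technical skill 73 × 0.29 = 21.17
  Initiative 68.5 × 0.23 = 15.755
  Problem-solving 65 × 0.27 = 17.55
  Collaboration 76.3 × 0.21 = 16.023
Sum = 70.498
70.498 is ≥ 70 and < 92 → Tier 2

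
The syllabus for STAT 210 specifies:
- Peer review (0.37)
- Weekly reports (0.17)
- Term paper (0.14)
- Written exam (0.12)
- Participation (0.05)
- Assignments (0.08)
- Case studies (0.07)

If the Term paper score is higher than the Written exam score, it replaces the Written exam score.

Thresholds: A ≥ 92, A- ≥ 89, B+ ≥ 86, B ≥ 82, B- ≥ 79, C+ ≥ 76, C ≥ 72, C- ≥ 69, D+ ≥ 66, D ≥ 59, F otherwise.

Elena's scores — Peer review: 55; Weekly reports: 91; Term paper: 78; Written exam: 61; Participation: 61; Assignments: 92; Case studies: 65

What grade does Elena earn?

Term paper (78) > Written exam (61), so Written exam counts as 78.
Weighted total:
  Peer review 55 × 0.37 = 20.35
  Weekly reports 91 × 0.17 = 15.47
  Term paper 78 × 0.14 = 10.92
  Written exam 78 × 0.12 = 9.36
  Participation 61 × 0.05 = 3.05
  Assignments 92 × 0.08 = 7.36
  Case studies 65 × 0.07 = 4.55
Sum = 71.06
71.06 is ≥ 69 and < 72 → C-

C-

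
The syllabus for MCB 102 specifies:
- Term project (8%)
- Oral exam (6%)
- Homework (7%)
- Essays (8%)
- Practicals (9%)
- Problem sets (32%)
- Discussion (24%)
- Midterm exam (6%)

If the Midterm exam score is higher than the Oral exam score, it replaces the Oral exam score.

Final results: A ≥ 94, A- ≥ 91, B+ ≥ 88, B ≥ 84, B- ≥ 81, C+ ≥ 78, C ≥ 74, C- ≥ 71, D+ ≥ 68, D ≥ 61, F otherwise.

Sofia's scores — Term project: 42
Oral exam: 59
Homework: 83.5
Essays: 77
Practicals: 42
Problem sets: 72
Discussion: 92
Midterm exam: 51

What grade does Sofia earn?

D+

Midterm exam (51) ≤ Oral exam (59), so Oral exam stays at 59.
Weighted total:
  Term project 42 × 0.08 = 3.36
  Oral exam 59 × 0.06 = 3.54
  Homework 83.5 × 0.07 = 5.845
  Essays 77 × 0.08 = 6.16
  Practicals 42 × 0.09 = 3.78
  Problem sets 72 × 0.32 = 23.04
  Discussion 92 × 0.24 = 22.08
  Midterm exam 51 × 0.06 = 3.06
Sum = 70.865
70.865 is ≥ 68 and < 71 → D+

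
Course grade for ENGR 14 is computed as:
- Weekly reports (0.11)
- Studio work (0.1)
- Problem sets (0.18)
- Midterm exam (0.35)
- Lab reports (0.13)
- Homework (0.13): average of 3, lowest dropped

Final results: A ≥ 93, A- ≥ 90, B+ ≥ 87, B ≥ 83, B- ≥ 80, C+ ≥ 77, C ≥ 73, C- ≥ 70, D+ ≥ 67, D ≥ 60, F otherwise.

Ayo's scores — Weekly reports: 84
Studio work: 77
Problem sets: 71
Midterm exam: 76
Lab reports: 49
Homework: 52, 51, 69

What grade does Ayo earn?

Homework: drop 51 → average of remaining 2 = 121/2 = 60.5
Weighted total:
  Weekly reports 84 × 0.11 = 9.24
  Studio work 77 × 0.1 = 7.7
  Problem sets 71 × 0.18 = 12.78
  Midterm exam 76 × 0.35 = 26.6
  Lab reports 49 × 0.13 = 6.37
  Homework 60.5 × 0.13 = 7.865
Sum = 70.555
70.555 is ≥ 70 and < 73 → C-

C-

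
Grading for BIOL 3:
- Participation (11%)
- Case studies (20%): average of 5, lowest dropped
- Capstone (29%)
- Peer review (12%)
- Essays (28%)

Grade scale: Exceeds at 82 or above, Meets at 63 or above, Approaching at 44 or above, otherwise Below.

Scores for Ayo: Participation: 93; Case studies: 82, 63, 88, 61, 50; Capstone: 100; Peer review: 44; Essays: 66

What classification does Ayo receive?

Case studies: drop 50 → average of remaining 4 = 294/4 = 73.5
Weighted total:
  Participation 93 × 0.11 = 10.23
  Case studies 73.5 × 0.2 = 14.7
  Capstone 100 × 0.29 = 29
  Peer review 44 × 0.12 = 5.28
  Essays 66 × 0.28 = 18.48
Sum = 77.69
77.69 is ≥ 63 and < 82 → Meets

Meets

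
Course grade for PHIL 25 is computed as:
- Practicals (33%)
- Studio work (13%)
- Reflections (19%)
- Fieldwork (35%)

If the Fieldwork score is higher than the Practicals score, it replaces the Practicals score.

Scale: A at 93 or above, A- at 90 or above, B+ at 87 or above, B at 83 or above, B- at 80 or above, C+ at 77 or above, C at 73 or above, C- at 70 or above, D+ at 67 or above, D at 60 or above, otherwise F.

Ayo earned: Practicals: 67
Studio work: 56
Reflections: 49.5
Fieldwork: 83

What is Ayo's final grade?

C

Fieldwork (83) > Practicals (67), so Practicals counts as 83.
Weighted total:
  Practicals 83 × 0.33 = 27.39
  Studio work 56 × 0.13 = 7.28
  Reflections 49.5 × 0.19 = 9.405
  Fieldwork 83 × 0.35 = 29.05
Sum = 73.125
73.125 is ≥ 73 and < 77 → C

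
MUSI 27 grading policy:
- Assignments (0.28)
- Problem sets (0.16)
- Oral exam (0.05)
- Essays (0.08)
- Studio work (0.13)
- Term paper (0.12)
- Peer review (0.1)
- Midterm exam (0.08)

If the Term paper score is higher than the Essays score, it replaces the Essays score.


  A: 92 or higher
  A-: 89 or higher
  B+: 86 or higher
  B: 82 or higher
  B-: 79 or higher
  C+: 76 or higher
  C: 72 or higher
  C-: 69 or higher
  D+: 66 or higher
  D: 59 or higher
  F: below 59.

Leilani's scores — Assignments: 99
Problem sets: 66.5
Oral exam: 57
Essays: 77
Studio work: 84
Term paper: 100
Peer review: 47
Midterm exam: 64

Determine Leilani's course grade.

Term paper (100) > Essays (77), so Essays counts as 100.
Weighted total:
  Assignments 99 × 0.28 = 27.72
  Problem sets 66.5 × 0.16 = 10.64
  Oral exam 57 × 0.05 = 2.85
  Essays 100 × 0.08 = 8
  Studio work 84 × 0.13 = 10.92
  Term paper 100 × 0.12 = 12
  Peer review 47 × 0.1 = 4.7
  Midterm exam 64 × 0.08 = 5.12
Sum = 81.95
81.95 is ≥ 79 and < 82 → B-

B-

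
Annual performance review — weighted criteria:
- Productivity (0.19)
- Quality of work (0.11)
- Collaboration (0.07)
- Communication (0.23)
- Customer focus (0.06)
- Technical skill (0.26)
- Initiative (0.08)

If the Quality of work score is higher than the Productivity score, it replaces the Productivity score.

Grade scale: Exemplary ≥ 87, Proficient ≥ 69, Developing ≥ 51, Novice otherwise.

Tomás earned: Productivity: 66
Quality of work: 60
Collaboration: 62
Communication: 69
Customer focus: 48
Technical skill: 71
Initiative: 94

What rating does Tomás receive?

Quality of work (60) ≤ Productivity (66), so Productivity stays at 66.
Weighted total:
  Productivity 66 × 0.19 = 12.54
  Quality of work 60 × 0.11 = 6.6
  Collaboration 62 × 0.07 = 4.34
  Communication 69 × 0.23 = 15.87
  Customer focus 48 × 0.06 = 2.88
  Technical skill 71 × 0.26 = 18.46
  Initiative 94 × 0.08 = 7.52
Sum = 68.21
68.21 is ≥ 51 and < 69 → Developing

Developing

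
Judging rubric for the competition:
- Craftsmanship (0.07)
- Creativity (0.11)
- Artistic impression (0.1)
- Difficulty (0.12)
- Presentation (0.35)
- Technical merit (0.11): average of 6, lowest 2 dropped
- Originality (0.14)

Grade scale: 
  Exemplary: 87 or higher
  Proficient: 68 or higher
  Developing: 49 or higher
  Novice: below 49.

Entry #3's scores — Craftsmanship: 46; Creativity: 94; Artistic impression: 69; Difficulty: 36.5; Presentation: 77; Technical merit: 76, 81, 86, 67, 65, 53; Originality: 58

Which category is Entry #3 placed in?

Proficient

Technical merit: drop 53, 65 → average of remaining 4 = 310/4 = 77.5
Weighted total:
  Craftsmanship 46 × 0.07 = 3.22
  Creativity 94 × 0.11 = 10.34
  Artistic impression 69 × 0.1 = 6.9
  Difficulty 36.5 × 0.12 = 4.38
  Presentation 77 × 0.35 = 26.95
  Technical merit 77.5 × 0.11 = 8.525
  Originality 58 × 0.14 = 8.12
Sum = 68.435
68.435 is ≥ 68 and < 87 → Proficient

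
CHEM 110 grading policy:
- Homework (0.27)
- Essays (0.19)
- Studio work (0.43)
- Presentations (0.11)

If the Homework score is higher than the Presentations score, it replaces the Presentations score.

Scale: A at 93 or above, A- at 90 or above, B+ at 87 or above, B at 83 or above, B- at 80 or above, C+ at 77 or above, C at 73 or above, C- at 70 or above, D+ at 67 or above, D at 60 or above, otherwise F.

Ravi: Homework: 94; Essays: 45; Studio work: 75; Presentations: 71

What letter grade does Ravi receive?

C

Homework (94) > Presentations (71), so Presentations counts as 94.
Weighted total:
  Homework 94 × 0.27 = 25.38
  Essays 45 × 0.19 = 8.55
  Studio work 75 × 0.43 = 32.25
  Presentations 94 × 0.11 = 10.34
Sum = 76.52
76.52 is ≥ 73 and < 77 → C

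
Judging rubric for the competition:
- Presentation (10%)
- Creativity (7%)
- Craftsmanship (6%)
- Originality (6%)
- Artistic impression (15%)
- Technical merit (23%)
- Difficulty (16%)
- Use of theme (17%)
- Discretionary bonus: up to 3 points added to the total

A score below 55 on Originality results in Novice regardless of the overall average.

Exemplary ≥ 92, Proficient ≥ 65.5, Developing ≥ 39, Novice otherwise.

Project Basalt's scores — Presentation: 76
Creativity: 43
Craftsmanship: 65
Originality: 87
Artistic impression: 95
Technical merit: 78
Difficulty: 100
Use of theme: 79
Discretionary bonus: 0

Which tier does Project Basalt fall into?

Originality score 87 ≥ 55: minimum met.
Weighted total:
  Presentation 76 × 0.1 = 7.6
  Creativity 43 × 0.07 = 3.01
  Craftsmanship 65 × 0.06 = 3.9
  Originality 87 × 0.06 = 5.22
  Artistic impression 95 × 0.15 = 14.25
  Technical merit 78 × 0.23 = 17.94
  Difficulty 100 × 0.16 = 16
  Use of theme 79 × 0.17 = 13.43
Sum = 81.35
Discretionary bonus: 81.35 + 0 = 81.35
81.35 is ≥ 65.5 and < 92 → Proficient

Proficient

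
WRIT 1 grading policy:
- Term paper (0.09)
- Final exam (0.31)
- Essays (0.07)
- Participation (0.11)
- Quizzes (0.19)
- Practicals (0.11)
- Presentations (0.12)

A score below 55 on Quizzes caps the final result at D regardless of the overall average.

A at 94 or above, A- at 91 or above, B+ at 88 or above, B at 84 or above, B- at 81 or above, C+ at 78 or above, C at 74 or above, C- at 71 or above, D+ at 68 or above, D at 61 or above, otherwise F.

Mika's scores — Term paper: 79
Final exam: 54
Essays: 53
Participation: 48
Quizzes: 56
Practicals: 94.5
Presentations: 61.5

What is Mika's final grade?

Quizzes score 56 ≥ 55: minimum met.
Weighted total:
  Term paper 79 × 0.09 = 7.11
  Final exam 54 × 0.31 = 16.74
  Essays 53 × 0.07 = 3.71
  Participation 48 × 0.11 = 5.28
  Quizzes 56 × 0.19 = 10.64
  Practicals 94.5 × 0.11 = 10.395
  Presentations 61.5 × 0.12 = 7.38
Sum = 61.255
61.255 is ≥ 61 and < 68 → D

D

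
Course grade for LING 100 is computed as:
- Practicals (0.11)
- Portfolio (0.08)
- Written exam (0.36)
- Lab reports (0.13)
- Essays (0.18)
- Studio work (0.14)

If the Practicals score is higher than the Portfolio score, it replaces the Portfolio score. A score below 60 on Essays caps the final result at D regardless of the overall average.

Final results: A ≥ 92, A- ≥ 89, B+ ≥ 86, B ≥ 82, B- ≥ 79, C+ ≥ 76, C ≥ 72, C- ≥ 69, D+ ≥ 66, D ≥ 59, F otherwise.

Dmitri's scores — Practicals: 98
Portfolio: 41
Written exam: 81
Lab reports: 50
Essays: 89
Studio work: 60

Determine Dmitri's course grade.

Practicals (98) > Portfolio (41), so Portfolio counts as 98.
Essays score 89 ≥ 60: minimum met.
Weighted total:
  Practicals 98 × 0.11 = 10.78
  Portfolio 98 × 0.08 = 7.84
  Written exam 81 × 0.36 = 29.16
  Lab reports 50 × 0.13 = 6.5
  Essays 89 × 0.18 = 16.02
  Studio work 60 × 0.14 = 8.4
Sum = 78.7
78.7 is ≥ 76 and < 79 → C+

C+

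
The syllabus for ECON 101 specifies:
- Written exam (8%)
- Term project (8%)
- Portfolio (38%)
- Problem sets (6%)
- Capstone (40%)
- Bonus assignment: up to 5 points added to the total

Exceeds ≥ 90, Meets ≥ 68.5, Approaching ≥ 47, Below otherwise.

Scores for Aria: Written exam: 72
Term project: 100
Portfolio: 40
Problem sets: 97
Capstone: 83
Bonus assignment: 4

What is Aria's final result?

Meets

Weighted total:
  Written exam 72 × 0.08 = 5.76
  Term project 100 × 0.08 = 8
  Portfolio 40 × 0.38 = 15.2
  Problem sets 97 × 0.06 = 5.82
  Capstone 83 × 0.4 = 33.2
Sum = 67.98
Bonus assignment: 67.98 + 4 = 71.98
71.98 is ≥ 68.5 and < 90 → Meets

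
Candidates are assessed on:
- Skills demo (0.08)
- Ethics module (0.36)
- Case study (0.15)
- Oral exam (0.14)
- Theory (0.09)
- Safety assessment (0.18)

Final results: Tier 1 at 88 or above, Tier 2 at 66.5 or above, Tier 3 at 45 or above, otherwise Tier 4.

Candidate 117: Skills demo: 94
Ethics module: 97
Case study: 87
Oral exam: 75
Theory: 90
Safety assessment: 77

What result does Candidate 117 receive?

Tier 2

Weighted total:
  Skills demo 94 × 0.08 = 7.52
  Ethics module 97 × 0.36 = 34.92
  Case study 87 × 0.15 = 13.05
  Oral exam 75 × 0.14 = 10.5
  Theory 90 × 0.09 = 8.1
  Safety assessment 77 × 0.18 = 13.86
Sum = 87.95
87.95 is ≥ 66.5 and < 88 → Tier 2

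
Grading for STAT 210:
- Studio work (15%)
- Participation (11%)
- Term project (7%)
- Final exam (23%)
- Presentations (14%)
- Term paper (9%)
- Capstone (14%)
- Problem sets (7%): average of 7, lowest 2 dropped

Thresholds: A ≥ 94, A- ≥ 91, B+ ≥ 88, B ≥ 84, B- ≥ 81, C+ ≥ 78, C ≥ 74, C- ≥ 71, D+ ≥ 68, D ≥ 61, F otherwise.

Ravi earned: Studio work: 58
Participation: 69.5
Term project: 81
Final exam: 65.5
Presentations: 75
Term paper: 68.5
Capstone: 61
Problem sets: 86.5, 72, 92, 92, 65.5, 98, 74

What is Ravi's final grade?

Problem sets: drop 65.5, 72 → average of remaining 5 = 442.5/5 = 88.5
Weighted total:
  Studio work 58 × 0.15 = 8.7
  Participation 69.5 × 0.11 = 7.645
  Term project 81 × 0.07 = 5.67
  Final exam 65.5 × 0.23 = 15.065
  Presentations 75 × 0.14 = 10.5
  Term paper 68.5 × 0.09 = 6.165
  Capstone 61 × 0.14 = 8.54
  Problem sets 88.5 × 0.07 = 6.195
Sum = 68.48
68.48 is ≥ 68 and < 71 → D+

D+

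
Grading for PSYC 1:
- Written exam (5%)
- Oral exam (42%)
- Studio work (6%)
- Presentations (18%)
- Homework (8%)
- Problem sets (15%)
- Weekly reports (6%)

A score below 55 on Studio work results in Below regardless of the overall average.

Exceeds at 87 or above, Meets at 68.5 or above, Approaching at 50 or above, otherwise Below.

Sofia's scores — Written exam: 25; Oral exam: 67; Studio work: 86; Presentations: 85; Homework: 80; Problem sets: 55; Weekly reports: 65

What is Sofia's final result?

Approaching

Studio work score 86 ≥ 55: minimum met.
Weighted total:
  Written exam 25 × 0.05 = 1.25
  Oral exam 67 × 0.42 = 28.14
  Studio work 86 × 0.06 = 5.16
  Presentations 85 × 0.18 = 15.3
  Homework 80 × 0.08 = 6.4
  Problem sets 55 × 0.15 = 8.25
  Weekly reports 65 × 0.06 = 3.9
Sum = 68.4
68.4 is ≥ 50 and < 68.5 → Approaching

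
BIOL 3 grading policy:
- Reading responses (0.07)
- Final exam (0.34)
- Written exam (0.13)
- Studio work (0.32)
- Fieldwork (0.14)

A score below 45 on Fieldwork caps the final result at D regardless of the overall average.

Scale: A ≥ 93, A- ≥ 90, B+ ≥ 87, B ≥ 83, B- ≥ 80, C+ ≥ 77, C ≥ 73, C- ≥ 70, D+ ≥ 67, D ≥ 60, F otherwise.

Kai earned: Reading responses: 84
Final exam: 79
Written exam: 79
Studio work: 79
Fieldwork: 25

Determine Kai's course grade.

Fieldwork score 25 < 45: minimum not met.
Weighted total:
  Reading responses 84 × 0.07 = 5.88
  Final exam 79 × 0.34 = 26.86
  Written exam 79 × 0.13 = 10.27
  Studio work 79 × 0.32 = 25.28
  Fieldwork 25 × 0.14 = 3.5
Sum = 71.79
71.79 would be C-; cap at D applies → D.

D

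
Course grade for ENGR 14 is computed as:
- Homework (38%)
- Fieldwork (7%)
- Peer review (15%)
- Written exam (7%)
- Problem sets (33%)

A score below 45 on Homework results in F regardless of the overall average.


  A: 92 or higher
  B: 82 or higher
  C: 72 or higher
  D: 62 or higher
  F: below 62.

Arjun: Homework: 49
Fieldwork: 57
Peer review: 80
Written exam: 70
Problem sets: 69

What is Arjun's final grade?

D

Homework score 49 ≥ 45: minimum met.
Weighted total:
  Homework 49 × 0.38 = 18.62
  Fieldwork 57 × 0.07 = 3.99
  Peer review 80 × 0.15 = 12
  Written exam 70 × 0.07 = 4.9
  Problem sets 69 × 0.33 = 22.77
Sum = 62.28
62.28 is ≥ 62 and < 72 → D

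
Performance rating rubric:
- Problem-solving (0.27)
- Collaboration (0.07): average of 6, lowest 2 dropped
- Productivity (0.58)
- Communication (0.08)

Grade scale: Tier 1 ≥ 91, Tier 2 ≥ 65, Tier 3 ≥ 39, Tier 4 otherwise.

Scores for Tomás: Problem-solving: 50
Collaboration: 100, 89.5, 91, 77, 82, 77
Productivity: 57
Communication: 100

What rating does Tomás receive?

Collaboration: drop 77, 77 → average of remaining 4 = 362.5/4 = 90.625
Weighted total:
  Problem-solving 50 × 0.27 = 13.5
  Collaboration 90.625 × 0.07 = 6.34375
  Productivity 57 × 0.58 = 33.06
  Communication 100 × 0.08 = 8
Sum = 60.90375
60.90375 is ≥ 39 and < 65 → Tier 3

Tier 3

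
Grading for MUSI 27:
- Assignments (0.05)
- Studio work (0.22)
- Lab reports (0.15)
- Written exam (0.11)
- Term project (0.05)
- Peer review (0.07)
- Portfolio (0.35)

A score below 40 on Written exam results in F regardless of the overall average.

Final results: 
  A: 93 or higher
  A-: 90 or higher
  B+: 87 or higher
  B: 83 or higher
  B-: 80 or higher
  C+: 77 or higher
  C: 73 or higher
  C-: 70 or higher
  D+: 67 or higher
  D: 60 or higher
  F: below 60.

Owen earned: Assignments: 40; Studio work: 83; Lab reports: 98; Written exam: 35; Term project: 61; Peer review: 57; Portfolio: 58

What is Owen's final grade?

Written exam score 35 < 40: minimum not met.
Weighted total:
  Assignments 40 × 0.05 = 2
  Studio work 83 × 0.22 = 18.26
  Lab reports 98 × 0.15 = 14.7
  Written exam 35 × 0.11 = 3.85
  Term project 61 × 0.05 = 3.05
  Peer review 57 × 0.07 = 3.99
  Portfolio 58 × 0.35 = 20.3
Sum = 66.15
Because the Written exam minimum was not met, the result is F.

F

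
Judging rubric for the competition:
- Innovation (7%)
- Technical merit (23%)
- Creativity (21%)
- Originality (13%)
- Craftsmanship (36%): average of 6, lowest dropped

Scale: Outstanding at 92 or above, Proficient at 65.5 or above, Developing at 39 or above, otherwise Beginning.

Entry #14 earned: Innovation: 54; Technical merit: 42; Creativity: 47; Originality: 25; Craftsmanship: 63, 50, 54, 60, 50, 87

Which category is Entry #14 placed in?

Craftsmanship: drop 50 → average of remaining 5 = 314/5 = 62.8
Weighted total:
  Innovation 54 × 0.07 = 3.78
  Technical merit 42 × 0.23 = 9.66
  Creativity 47 × 0.21 = 9.87
  Originality 25 × 0.13 = 3.25
  Craftsmanship 62.8 × 0.36 = 22.608
Sum = 49.168
49.168 is ≥ 39 and < 65.5 → Developing

Developing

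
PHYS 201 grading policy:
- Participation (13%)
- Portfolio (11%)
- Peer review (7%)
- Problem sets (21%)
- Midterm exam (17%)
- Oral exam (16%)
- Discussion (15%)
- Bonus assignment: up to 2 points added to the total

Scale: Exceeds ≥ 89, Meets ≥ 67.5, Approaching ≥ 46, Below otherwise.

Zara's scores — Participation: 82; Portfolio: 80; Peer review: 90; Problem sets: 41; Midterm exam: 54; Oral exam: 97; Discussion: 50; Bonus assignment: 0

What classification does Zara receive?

Approaching

Weighted total:
  Participation 82 × 0.13 = 10.66
  Portfolio 80 × 0.11 = 8.8
  Peer review 90 × 0.07 = 6.3
  Problem sets 41 × 0.21 = 8.61
  Midterm exam 54 × 0.17 = 9.18
  Oral exam 97 × 0.16 = 15.52
  Discussion 50 × 0.15 = 7.5
Sum = 66.57
Bonus assignment: 66.57 + 0 = 66.57
66.57 is ≥ 46 and < 67.5 → Approaching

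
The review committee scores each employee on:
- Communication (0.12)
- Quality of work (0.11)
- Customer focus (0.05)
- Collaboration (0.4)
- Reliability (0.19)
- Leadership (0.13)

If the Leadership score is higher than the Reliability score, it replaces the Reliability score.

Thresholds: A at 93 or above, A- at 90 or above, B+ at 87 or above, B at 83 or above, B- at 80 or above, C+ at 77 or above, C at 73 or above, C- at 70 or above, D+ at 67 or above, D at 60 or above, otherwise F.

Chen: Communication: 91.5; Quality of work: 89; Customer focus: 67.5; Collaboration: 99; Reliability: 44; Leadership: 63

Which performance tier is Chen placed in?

B

Leadership (63) > Reliability (44), so Reliability counts as 63.
Weighted total:
  Communication 91.5 × 0.12 = 10.98
  Quality of work 89 × 0.11 = 9.79
  Customer focus 67.5 × 0.05 = 3.375
  Collaboration 99 × 0.4 = 39.6
  Reliability 63 × 0.19 = 11.97
  Leadership 63 × 0.13 = 8.19
Sum = 83.905
83.905 is ≥ 83 and < 87 → B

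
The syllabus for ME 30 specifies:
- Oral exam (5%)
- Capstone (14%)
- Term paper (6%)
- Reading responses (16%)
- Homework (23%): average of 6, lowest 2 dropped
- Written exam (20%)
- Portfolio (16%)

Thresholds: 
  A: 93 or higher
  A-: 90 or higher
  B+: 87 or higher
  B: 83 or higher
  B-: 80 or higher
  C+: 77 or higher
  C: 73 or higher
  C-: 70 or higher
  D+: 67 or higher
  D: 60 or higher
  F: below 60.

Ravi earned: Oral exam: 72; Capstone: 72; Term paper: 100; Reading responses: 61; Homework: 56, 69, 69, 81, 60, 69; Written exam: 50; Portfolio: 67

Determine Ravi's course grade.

D

Homework: drop 56, 60 → average of remaining 4 = 288/4 = 72
Weighted total:
  Oral exam 72 × 0.05 = 3.6
  Capstone 72 × 0.14 = 10.08
  Term paper 100 × 0.06 = 6
  Reading responses 61 × 0.16 = 9.76
  Homework 72 × 0.23 = 16.56
  Written exam 50 × 0.2 = 10
  Portfolio 67 × 0.16 = 10.72
Sum = 66.72
66.72 is ≥ 60 and < 67 → D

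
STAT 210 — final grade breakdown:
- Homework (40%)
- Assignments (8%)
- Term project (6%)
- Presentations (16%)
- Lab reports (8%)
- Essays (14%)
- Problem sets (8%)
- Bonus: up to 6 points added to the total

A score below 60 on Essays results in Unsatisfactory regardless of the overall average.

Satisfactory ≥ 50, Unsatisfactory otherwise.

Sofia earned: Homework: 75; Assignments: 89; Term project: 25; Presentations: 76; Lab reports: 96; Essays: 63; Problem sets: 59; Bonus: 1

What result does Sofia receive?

Satisfactory

Essays score 63 ≥ 60: minimum met.
Weighted total:
  Homework 75 × 0.4 = 30
  Assignments 89 × 0.08 = 7.12
  Term project 25 × 0.06 = 1.5
  Presentations 76 × 0.16 = 12.16
  Lab reports 96 × 0.08 = 7.68
  Essays 63 × 0.14 = 8.82
  Problem sets 59 × 0.08 = 4.72
Sum = 72
Bonus: 72 + 1 = 73
73 ≥ 50 → Satisfactory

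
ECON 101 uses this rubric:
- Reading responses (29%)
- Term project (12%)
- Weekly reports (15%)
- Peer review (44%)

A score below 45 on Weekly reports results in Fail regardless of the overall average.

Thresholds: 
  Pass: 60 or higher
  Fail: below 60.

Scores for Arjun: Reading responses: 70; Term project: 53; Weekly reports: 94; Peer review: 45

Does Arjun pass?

Pass

Weekly reports score 94 ≥ 45: minimum met.
Weighted total:
  Reading responses 70 × 0.29 = 20.3
  Term project 53 × 0.12 = 6.36
  Weekly reports 94 × 0.15 = 14.1
  Peer review 45 × 0.44 = 19.8
Sum = 60.56
60.56 ≥ 60 → Pass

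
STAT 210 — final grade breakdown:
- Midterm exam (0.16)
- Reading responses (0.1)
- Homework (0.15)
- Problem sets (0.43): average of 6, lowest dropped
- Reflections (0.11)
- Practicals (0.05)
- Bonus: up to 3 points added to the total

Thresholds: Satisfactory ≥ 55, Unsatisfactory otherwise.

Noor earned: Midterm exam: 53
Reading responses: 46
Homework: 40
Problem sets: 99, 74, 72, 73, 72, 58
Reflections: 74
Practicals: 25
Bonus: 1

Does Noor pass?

Problem sets: drop 58 → average of remaining 5 = 390/5 = 78
Weighted total:
  Midterm exam 53 × 0.16 = 8.48
  Reading responses 46 × 0.1 = 4.6
  Homework 40 × 0.15 = 6
  Problem sets 78 × 0.43 = 33.54
  Reflections 74 × 0.11 = 8.14
  Practicals 25 × 0.05 = 1.25
Sum = 62.01
Bonus: 62.01 + 1 = 63.01
63.01 ≥ 55 → Satisfactory

Satisfactory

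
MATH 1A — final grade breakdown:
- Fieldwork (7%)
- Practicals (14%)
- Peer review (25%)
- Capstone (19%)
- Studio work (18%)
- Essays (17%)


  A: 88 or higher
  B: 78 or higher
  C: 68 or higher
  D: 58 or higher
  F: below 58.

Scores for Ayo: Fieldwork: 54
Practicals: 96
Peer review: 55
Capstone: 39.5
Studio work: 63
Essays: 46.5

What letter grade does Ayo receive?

Weighted total:
  Fieldwork 54 × 0.07 = 3.78
  Practicals 96 × 0.14 = 13.44
  Peer review 55 × 0.25 = 13.75
  Capstone 39.5 × 0.19 = 7.505
  Studio work 63 × 0.18 = 11.34
  Essays 46.5 × 0.17 = 7.905
Sum = 57.72
57.72 < 58 → F

F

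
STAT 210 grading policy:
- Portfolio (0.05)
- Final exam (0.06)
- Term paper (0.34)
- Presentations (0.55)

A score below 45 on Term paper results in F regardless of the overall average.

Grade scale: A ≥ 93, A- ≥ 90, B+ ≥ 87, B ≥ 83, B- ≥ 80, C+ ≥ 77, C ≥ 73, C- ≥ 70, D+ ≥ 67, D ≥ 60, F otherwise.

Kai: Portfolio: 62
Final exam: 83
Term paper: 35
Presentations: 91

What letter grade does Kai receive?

F

Term paper score 35 < 45: minimum not met.
Weighted total:
  Portfolio 62 × 0.05 = 3.1
  Final exam 83 × 0.06 = 4.98
  Term paper 35 × 0.34 = 11.9
  Presentations 91 × 0.55 = 50.05
Sum = 70.03
Because the Term paper minimum was not met, the result is F.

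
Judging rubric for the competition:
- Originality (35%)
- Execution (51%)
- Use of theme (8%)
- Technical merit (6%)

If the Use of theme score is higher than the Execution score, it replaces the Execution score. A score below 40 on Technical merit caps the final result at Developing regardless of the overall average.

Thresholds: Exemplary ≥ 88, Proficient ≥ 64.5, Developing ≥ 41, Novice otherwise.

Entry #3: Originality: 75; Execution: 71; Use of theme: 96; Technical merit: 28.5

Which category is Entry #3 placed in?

Use of theme (96) > Execution (71), so Execution counts as 96.
Technical merit score 28.5 < 40: minimum not met.
Weighted total:
  Originality 75 × 0.35 = 26.25
  Execution 96 × 0.51 = 48.96
  Use of theme 96 × 0.08 = 7.68
  Technical merit 28.5 × 0.06 = 1.71
Sum = 84.6
84.6 would be Proficient; cap at Developing applies → Developing.

Developing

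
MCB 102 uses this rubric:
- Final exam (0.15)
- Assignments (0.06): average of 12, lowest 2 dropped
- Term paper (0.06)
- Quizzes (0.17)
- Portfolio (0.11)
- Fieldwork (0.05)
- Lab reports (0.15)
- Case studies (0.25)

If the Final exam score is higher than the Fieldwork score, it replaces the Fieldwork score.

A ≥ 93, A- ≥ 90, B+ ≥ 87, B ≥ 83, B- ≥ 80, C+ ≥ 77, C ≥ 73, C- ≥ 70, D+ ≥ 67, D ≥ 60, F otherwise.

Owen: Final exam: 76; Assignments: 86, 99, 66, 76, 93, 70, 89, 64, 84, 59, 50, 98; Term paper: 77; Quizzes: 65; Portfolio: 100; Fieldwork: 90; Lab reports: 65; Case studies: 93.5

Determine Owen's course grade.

B-

Assignments: drop 50, 59 → average of remaining 10 = 825/10 = 82.5
Final exam (76) ≤ Fieldwork (90), so Fieldwork stays at 90.
Weighted total:
  Final exam 76 × 0.15 = 11.4
  Assignments 82.5 × 0.06 = 4.95
  Term paper 77 × 0.06 = 4.62
  Quizzes 65 × 0.17 = 11.05
  Portfolio 100 × 0.11 = 11
  Fieldwork 90 × 0.05 = 4.5
  Lab reports 65 × 0.15 = 9.75
  Case studies 93.5 × 0.25 = 23.375
Sum = 80.645
80.645 is ≥ 80 and < 83 → B-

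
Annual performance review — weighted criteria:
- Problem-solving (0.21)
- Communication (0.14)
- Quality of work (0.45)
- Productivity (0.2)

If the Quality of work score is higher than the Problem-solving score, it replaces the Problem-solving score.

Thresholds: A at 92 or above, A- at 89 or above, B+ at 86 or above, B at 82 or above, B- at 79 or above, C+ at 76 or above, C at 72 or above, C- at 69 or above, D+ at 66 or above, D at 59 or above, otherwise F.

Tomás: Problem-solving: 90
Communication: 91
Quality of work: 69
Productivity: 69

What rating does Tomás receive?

Quality of work (69) ≤ Problem-solving (90), so Problem-solving stays at 90.
Weighted total:
  Problem-solving 90 × 0.21 = 18.9
  Communication 91 × 0.14 = 12.74
  Quality of work 69 × 0.45 = 31.05
  Productivity 69 × 0.2 = 13.8
Sum = 76.49
76.49 is ≥ 76 and < 79 → C+

C+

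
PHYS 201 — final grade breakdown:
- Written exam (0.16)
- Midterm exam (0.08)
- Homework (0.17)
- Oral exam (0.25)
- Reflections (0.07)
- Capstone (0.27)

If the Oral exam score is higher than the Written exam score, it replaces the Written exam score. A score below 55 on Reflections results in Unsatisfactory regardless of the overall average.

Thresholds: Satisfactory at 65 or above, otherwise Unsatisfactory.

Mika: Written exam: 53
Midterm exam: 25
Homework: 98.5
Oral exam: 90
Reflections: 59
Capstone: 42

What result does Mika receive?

Satisfactory

Oral exam (90) > Written exam (53), so Written exam counts as 90.
Reflections score 59 ≥ 55: minimum met.
Weighted total:
  Written exam 90 × 0.16 = 14.4
  Midterm exam 25 × 0.08 = 2
  Homework 98.5 × 0.17 = 16.745
  Oral exam 90 × 0.25 = 22.5
  Reflections 59 × 0.07 = 4.13
  Capstone 42 × 0.27 = 11.34
Sum = 71.115
71.115 ≥ 65 → Satisfactory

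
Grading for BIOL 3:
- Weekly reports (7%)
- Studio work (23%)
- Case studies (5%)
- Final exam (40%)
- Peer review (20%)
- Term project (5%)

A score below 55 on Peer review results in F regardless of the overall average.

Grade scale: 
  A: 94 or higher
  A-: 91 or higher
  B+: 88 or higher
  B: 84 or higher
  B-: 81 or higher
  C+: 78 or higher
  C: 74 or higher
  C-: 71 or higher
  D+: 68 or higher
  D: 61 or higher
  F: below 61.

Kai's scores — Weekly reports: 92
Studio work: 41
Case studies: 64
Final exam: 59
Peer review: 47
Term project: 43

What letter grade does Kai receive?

Peer review score 47 < 55: minimum not met.
Weighted total:
  Weekly reports 92 × 0.07 = 6.44
  Studio work 41 × 0.23 = 9.43
  Case studies 64 × 0.05 = 3.2
  Final exam 59 × 0.4 = 23.6
  Peer review 47 × 0.2 = 9.4
  Term project 43 × 0.05 = 2.15
Sum = 54.22
Because the Peer review minimum was not met, the result is F.

F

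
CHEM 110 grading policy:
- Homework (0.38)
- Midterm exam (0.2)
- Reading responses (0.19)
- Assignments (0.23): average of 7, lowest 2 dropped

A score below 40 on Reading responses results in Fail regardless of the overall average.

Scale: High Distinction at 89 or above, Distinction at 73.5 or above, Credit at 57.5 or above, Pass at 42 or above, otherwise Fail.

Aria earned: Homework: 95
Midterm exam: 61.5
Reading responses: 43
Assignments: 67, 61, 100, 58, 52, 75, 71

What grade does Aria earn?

Assignments: drop 52, 58 → average of remaining 5 = 374/5 = 74.8
Reading responses score 43 ≥ 40: minimum met.
Weighted total:
  Homework 95 × 0.38 = 36.1
  Midterm exam 61.5 × 0.2 = 12.3
  Reading responses 43 × 0.19 = 8.17
  Assignments 74.8 × 0.23 = 17.204
Sum = 73.774
73.774 is ≥ 73.5 and < 89 → Distinction

Distinction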